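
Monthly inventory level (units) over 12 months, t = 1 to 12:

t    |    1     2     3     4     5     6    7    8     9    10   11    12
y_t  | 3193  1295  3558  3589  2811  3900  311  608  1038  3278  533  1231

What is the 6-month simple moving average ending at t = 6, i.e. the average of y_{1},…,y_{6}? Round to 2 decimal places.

3057.67

Sum of periods 1–6: 3193 + 1295 + 3558 + 3589 + 2811 + 3900 = 18346
Divide by 6: 18346 / 6 = 3057.67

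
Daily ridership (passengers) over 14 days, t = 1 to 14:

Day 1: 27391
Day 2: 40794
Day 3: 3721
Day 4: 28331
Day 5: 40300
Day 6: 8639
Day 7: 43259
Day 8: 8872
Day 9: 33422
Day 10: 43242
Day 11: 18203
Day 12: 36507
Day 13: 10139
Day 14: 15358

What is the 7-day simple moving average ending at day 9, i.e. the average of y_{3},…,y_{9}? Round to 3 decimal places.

23792.000

Sum of periods 3–9: 3721 + 28331 + 40300 + 8639 + 43259 + 8872 + 33422 = 166544
Divide by 7: 166544 / 7 = 23792.000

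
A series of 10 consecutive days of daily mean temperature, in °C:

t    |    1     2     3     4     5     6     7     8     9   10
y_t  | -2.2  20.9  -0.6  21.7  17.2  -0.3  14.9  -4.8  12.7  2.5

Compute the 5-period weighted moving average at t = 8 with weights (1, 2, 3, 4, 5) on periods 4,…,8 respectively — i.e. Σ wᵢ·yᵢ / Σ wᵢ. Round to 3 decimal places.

Weighted sum: 1·21.7 + 2·17.2 + 3·-0.3 + 4·14.9 + 5·-4.8 = 21.7 + 34.4 + -0.9 + 59.6 + -24.0 = 90.8
Weight total: 1 + 2 + 3 + 4 + 5 = 15
WMA = 90.8 / 15 = 6.053

6.053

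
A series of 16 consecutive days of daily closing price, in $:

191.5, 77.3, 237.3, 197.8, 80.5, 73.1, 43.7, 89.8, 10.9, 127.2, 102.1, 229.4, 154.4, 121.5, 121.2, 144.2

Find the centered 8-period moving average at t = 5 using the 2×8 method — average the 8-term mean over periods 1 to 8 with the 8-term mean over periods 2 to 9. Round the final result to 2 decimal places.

Sum over 1–8: 191.5 + 77.3 + 237.3 + 197.8 + 80.5 + 73.1 + 43.7 + 89.8 = 991.0
Sum over 2–9: 77.3 + 237.3 + 197.8 + 80.5 + 73.1 + 43.7 + 89.8 + 10.9 = 810.4
CMA at t=5 = (991.0 + 810.4) / (2·8) = 1801.4 / 16 = 112.59

112.59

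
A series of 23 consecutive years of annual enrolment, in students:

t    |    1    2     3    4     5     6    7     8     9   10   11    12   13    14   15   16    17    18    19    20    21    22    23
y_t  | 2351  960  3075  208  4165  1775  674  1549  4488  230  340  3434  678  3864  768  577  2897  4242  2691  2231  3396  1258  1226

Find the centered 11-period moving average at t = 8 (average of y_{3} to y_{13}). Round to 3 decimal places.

1874.182

Sum of periods 3–13: 3075 + 208 + 4165 + 1775 + 674 + 1549 + 4488 + 230 + 340 + 3434 + 678 = 20616
Divide by 11: 20616 / 11 = 1874.182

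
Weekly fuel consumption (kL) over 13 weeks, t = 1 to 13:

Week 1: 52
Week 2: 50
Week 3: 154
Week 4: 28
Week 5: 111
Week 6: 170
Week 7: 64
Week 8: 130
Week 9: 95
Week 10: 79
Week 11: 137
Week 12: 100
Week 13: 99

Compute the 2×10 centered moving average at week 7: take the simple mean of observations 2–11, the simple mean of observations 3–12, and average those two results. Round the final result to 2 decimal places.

104.30

Sum over 2–11: 50 + 154 + 28 + 111 + 170 + 64 + 130 + 95 + 79 + 137 = 1018
Sum over 3–12: 154 + 28 + 111 + 170 + 64 + 130 + 95 + 79 + 137 + 100 = 1068
CMA at t=7 = (1018 + 1068) / (2·10) = 2086 / 20 = 104.30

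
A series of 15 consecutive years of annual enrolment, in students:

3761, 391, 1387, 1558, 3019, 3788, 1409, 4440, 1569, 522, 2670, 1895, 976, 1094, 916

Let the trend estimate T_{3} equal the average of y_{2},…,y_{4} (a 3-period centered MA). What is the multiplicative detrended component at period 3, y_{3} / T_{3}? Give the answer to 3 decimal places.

Trend T_3 = (391 + 1387 + 1558) / 3 = 3336/3 = 1112.00000
Ratio to trend: 1387 / 1112.00000 = 1.247

1.247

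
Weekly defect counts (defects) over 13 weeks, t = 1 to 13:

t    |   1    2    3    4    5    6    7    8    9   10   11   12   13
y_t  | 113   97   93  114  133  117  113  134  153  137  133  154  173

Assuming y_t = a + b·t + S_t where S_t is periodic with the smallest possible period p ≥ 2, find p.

First differences y_{t+1} − y_t: -16, -4, 21, 19, -16, -4, 21, 19, -16, -4, …
The difference pattern repeats every 4 terms and not for any smaller step, so p = 4.

4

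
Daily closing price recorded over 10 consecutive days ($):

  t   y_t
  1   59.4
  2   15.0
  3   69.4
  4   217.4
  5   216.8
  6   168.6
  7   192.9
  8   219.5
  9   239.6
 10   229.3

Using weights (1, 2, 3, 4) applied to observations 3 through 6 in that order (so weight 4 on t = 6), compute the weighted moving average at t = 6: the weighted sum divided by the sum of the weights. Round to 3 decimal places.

Weighted sum: 1·69.4 + 2·217.4 + 3·216.8 + 4·168.6 = 69.4 + 434.8 + 650.4 + 674.4 = 1829.0
Weight total: 1 + 2 + 3 + 4 = 10
WMA = 1829.0 / 10 = 182.900

182.900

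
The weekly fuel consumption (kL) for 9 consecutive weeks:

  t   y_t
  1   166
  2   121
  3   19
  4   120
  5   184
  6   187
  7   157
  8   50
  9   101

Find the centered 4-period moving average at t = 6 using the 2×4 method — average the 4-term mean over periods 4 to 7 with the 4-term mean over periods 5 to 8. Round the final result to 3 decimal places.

Sum over 4–7: 120 + 184 + 187 + 157 = 648
Sum over 5–8: 184 + 187 + 157 + 50 = 578
CMA at t=6 = (648 + 578) / (2·4) = 1226 / 8 = 153.250

153.250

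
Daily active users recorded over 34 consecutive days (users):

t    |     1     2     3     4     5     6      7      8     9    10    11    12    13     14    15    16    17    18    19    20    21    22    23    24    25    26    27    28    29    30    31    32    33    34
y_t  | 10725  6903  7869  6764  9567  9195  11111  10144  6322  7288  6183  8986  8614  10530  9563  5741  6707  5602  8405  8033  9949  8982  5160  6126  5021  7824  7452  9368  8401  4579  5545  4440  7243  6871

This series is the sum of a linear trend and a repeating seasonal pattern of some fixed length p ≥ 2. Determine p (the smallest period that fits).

7

First differences y_{t+1} − y_t: -3822, 966, -1105, 2803, -372, 1916, -967, -3822, 966, -1105, 2803, -372, 1916, -967, -3822, 966, …
The difference pattern repeats every 7 terms and not for any smaller step, so p = 7.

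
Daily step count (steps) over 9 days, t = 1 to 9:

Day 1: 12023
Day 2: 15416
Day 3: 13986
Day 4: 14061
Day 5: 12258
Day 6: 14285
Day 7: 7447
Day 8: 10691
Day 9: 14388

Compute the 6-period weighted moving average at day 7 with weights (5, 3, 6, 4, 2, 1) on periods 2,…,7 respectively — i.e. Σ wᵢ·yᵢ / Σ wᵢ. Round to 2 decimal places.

Weighted sum: 5·15416 + 3·13986 + 6·14061 + 4·12258 + 2·14285 + 1·7447 = 77080 + 41958 + 84366 + 49032 + 28570 + 7447 = 288453
Weight total: 5 + 3 + 6 + 4 + 2 + 1 = 21
WMA = 288453 / 21 = 13735.86

13735.86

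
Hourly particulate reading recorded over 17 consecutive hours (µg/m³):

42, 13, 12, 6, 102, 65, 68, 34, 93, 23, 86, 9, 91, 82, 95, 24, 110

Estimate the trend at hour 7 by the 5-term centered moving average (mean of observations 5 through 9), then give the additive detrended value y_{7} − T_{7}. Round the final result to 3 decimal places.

-4.400

Trend T_7 = (102 + 65 + 68 + 34 + 93) / 5 = 362/5 = 72.40000
Detrended value: 68 − 72.40000 = -4.400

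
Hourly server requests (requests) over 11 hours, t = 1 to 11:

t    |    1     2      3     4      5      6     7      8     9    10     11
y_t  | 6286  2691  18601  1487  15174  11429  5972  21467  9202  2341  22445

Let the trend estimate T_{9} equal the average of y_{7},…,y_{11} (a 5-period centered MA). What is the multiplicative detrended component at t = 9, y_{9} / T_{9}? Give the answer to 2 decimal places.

0.75

Trend T_9 = (5972 + 21467 + 9202 + 2341 + 22445) / 5 = 61427/5 = 12285.4000
Ratio to trend: 9202 / 12285.4000 = 0.75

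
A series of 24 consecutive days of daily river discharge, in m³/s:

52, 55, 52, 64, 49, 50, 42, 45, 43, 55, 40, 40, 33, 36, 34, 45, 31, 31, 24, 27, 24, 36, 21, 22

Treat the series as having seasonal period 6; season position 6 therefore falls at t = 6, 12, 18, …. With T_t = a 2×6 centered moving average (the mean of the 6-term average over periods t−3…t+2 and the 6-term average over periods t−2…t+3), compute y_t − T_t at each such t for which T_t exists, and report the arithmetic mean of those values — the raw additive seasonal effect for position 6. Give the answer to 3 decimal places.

Season position 6 occurs at t = 6, 12, 18 (where T_t is defined).
t=6: T_6 = 49.58333; y_6 − T_6 = 50 − 49.58333 = 0.41667
t=12: T_12 = 40.41667; y_12 − T_12 = 40 − 40.41667 = -0.41667
t=18: T_18 = 31.16667; y_18 − T_18 = 31 − 31.16667 = -0.16667
Mean deviation: (0.41667 + -0.41667 + -0.16667) / 3 = -0.056

-0.056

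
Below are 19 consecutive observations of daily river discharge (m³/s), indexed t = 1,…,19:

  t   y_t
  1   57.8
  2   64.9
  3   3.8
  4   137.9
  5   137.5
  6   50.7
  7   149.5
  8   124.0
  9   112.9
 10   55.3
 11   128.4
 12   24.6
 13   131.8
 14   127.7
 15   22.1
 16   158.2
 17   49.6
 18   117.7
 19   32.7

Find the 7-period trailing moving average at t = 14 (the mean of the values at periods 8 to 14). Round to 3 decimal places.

100.671

Sum of periods 8–14: 124.0 + 112.9 + 55.3 + 128.4 + 24.6 + 131.8 + 127.7 = 704.7
Divide by 7: 704.7 / 7 = 100.671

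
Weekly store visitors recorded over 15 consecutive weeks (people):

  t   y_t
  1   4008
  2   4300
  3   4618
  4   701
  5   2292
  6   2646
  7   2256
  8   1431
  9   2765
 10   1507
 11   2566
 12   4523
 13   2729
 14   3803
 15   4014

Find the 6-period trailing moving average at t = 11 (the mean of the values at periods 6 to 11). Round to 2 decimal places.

Sum of periods 6–11: 2646 + 2256 + 1431 + 2765 + 1507 + 2566 = 13171
Divide by 6: 13171 / 6 = 2195.17

2195.17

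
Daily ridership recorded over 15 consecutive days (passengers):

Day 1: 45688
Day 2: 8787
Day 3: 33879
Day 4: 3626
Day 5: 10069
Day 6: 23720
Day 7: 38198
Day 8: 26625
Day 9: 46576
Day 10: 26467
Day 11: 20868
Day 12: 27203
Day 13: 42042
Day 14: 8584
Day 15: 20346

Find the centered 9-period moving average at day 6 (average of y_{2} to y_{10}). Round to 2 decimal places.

24216.33

Sum of periods 2–10: 8787 + 33879 + 3626 + 10069 + 23720 + 38198 + 26625 + 46576 + 26467 = 217947
Divide by 9: 217947 / 9 = 24216.33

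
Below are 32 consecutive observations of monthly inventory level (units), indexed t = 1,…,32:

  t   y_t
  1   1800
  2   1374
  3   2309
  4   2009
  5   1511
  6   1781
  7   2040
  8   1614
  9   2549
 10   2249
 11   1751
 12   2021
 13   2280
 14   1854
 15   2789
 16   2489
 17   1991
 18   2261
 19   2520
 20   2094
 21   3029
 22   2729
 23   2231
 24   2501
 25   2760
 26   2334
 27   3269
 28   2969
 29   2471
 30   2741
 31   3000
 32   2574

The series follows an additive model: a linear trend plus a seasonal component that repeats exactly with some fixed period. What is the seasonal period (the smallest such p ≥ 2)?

6

First differences y_{t+1} − y_t: -426, 935, -300, -498, 270, 259, -426, 935, -300, -498, 270, 259, -426, 935, …
The difference pattern repeats every 6 terms and not for any smaller step, so p = 6.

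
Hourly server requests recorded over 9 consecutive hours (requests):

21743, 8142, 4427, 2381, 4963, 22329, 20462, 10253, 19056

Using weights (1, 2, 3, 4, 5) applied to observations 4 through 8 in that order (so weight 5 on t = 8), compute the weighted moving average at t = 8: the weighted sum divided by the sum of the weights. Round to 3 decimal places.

14160.467

Weighted sum: 1·2381 + 2·4963 + 3·22329 + 4·20462 + 5·10253 = 2381 + 9926 + 66987 + 81848 + 51265 = 212407
Weight total: 1 + 2 + 3 + 4 + 5 = 15
WMA = 212407 / 15 = 14160.467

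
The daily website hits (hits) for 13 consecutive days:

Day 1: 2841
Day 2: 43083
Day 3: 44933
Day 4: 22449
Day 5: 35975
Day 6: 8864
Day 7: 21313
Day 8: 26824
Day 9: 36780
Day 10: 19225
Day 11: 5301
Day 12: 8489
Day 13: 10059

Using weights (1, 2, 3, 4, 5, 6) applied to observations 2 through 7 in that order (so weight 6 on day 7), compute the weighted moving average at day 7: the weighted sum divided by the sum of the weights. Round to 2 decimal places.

Weighted sum: 1·43083 + 2·44933 + 3·22449 + 4·35975 + 5·8864 + 6·21313 = 43083 + 89866 + 67347 + 143900 + 44320 + 127878 = 516394
Weight total: 1 + 2 + 3 + 4 + 5 + 6 = 21
WMA = 516394 / 21 = 24590.19

24590.19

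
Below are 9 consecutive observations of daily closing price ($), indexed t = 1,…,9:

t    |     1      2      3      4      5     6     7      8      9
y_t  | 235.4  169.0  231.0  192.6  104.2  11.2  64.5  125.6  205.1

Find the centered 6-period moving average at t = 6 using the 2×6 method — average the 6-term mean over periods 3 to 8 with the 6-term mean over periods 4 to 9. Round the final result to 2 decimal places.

119.36

Sum over 3–8: 231.0 + 192.6 + 104.2 + 11.2 + 64.5 + 125.6 = 729.1
Sum over 4–9: 192.6 + 104.2 + 11.2 + 64.5 + 125.6 + 205.1 = 703.2
CMA at t=6 = (729.1 + 703.2) / (2·6) = 1432.3 / 12 = 119.36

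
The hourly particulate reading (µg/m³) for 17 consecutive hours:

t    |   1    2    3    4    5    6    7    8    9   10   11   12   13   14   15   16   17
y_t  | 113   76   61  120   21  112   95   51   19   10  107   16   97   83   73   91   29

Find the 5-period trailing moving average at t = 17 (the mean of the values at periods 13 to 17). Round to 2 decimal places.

Sum of periods 13–17: 97 + 83 + 73 + 91 + 29 = 373
Divide by 5: 373 / 5 = 74.60

74.60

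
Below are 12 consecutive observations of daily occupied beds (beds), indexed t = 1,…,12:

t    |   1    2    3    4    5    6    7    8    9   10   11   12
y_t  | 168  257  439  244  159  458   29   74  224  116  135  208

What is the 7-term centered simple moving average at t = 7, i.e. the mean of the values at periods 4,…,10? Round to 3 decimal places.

186.286

Sum of periods 4–10: 244 + 159 + 458 + 29 + 74 + 224 + 116 = 1304
Divide by 7: 1304 / 7 = 186.286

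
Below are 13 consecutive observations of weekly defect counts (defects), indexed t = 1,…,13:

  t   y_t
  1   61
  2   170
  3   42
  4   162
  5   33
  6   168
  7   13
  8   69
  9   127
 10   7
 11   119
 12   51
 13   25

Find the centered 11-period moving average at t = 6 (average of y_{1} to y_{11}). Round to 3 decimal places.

88.273

Sum of periods 1–11: 61 + 170 + 42 + 162 + 33 + 168 + 13 + 69 + 127 + 7 + 119 = 971
Divide by 11: 971 / 11 = 88.273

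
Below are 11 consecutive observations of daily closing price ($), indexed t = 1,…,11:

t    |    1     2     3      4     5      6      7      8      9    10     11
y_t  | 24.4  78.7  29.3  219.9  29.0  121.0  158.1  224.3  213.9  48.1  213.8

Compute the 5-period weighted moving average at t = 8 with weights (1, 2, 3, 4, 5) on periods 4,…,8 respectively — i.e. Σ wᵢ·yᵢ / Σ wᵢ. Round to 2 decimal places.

Weighted sum: 1·219.9 + 2·29.0 + 3·121.0 + 4·158.1 + 5·224.3 = 219.9 + 58.0 + 363.0 + 632.4 + 1121.5 = 2394.8
Weight total: 1 + 2 + 3 + 4 + 5 = 15
WMA = 2394.8 / 15 = 159.65

159.65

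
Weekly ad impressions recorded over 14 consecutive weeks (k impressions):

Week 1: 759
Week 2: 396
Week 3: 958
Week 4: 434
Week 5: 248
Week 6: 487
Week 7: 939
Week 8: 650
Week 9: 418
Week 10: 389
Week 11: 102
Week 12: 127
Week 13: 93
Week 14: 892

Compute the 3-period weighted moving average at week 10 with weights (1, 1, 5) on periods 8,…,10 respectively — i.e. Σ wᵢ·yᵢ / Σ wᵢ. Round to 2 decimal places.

430.43

Weighted sum: 1·650 + 1·418 + 5·389 = 650 + 418 + 1945 = 3013
Weight total: 1 + 1 + 5 = 7
WMA = 3013 / 7 = 430.43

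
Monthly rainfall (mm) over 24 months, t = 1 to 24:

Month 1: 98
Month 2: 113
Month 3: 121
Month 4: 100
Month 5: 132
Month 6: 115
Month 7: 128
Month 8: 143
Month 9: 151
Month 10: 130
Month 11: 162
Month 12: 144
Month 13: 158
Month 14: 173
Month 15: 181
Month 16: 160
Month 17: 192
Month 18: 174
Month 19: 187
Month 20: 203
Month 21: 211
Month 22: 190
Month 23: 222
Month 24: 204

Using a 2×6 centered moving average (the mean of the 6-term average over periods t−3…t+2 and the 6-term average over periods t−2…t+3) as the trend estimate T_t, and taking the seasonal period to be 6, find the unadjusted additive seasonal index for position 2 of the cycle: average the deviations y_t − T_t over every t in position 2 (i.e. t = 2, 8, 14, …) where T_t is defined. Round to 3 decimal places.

7.500

Season position 2 occurs at t = 8, 14, 20 (where T_t is defined).
t=8: T_8 = 135.66667; y_8 − T_8 = 143 − 135.66667 = 7.33333
t=14: T_14 = 165.50000; y_14 − T_14 = 173 − 165.50000 = 7.50000
t=20: T_20 = 195.33333; y_20 − T_20 = 203 − 195.33333 = 7.66667
Mean deviation: (7.33333 + 7.50000 + 7.66667) / 3 = 7.500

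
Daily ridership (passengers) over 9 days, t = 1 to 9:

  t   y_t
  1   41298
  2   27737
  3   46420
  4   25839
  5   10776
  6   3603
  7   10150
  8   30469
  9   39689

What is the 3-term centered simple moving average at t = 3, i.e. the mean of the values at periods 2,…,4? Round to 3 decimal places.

Sum of periods 2–4: 27737 + 46420 + 25839 = 99996
Divide by 3: 99996 / 3 = 33332.000

33332.000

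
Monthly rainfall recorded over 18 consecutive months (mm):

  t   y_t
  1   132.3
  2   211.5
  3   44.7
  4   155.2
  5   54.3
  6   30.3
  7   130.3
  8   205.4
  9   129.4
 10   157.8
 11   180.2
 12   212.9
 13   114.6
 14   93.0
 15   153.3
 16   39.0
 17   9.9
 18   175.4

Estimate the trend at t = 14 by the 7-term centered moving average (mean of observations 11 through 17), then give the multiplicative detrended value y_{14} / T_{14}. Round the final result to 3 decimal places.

0.811

Trend T_14 = (180.2 + 212.9 + 114.6 + 93.0 + 153.3 + 39.0 + 9.9) / 7 = 802.9/7 = 114.70000
Ratio to trend: 93.0 / 114.70000 = 0.811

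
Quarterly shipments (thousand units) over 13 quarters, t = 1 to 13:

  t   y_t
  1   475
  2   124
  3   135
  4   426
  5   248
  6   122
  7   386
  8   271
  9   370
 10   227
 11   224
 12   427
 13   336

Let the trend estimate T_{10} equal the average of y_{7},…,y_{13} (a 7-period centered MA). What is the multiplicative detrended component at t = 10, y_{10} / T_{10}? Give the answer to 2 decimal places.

0.71

Trend T_10 = (386 + 271 + 370 + 227 + 224 + 427 + 336) / 7 = 2241/7 = 320.1429
Ratio to trend: 227 / 320.1429 = 0.71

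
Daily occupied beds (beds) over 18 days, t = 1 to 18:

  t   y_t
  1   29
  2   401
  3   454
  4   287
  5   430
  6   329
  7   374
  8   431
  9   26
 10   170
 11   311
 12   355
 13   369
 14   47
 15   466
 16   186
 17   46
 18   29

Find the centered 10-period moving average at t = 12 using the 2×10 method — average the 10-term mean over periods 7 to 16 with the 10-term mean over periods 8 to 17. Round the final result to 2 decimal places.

257.10

Sum over 7–16: 374 + 431 + 26 + 170 + 311 + 355 + 369 + 47 + 466 + 186 = 2735
Sum over 8–17: 431 + 26 + 170 + 311 + 355 + 369 + 47 + 466 + 186 + 46 = 2407
CMA at t=12 = (2735 + 2407) / (2·10) = 5142 / 20 = 257.10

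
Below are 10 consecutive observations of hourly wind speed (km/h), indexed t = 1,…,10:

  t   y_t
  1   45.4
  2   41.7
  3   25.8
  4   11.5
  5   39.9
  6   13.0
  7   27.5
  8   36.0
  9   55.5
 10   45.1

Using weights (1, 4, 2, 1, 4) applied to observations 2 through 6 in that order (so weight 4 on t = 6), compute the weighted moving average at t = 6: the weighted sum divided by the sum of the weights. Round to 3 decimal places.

Weighted sum: 1·41.7 + 4·25.8 + 2·11.5 + 1·39.9 + 4·13.0 = 41.7 + 103.2 + 23.0 + 39.9 + 52.0 = 259.8
Weight total: 1 + 4 + 2 + 1 + 4 = 12
WMA = 259.8 / 12 = 21.650

21.650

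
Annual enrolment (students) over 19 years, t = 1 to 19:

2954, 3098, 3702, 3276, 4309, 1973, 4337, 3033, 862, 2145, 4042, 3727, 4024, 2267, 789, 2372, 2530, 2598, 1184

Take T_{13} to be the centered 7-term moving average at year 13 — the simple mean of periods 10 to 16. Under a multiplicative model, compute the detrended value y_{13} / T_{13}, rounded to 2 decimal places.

1.45

Trend T_13 = (2145 + 4042 + 3727 + 4024 + 2267 + 789 + 2372) / 7 = 19366/7 = 2766.5714
Ratio to trend: 4024 / 2766.5714 = 1.45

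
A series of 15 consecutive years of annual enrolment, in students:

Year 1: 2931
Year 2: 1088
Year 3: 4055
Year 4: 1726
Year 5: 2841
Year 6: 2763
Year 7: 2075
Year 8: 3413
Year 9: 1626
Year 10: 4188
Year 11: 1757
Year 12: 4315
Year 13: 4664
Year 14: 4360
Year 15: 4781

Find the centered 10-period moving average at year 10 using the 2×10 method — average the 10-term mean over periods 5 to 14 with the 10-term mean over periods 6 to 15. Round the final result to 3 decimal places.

Sum over 5–14: 2841 + 2763 + 2075 + 3413 + 1626 + 4188 + 1757 + 4315 + 4664 + 4360 = 32002
Sum over 6–15: 2763 + 2075 + 3413 + 1626 + 4188 + 1757 + 4315 + 4664 + 4360 + 4781 = 33942
CMA at t=10 = (32002 + 33942) / (2·10) = 65944 / 20 = 3297.200

3297.200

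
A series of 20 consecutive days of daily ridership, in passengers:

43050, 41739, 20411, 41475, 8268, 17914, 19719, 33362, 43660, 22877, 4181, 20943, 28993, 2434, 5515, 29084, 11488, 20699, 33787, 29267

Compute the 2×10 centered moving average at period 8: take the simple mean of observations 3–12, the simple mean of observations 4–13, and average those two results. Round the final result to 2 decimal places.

Sum over 3–12: 20411 + 41475 + 8268 + 17914 + 19719 + 33362 + 43660 + 22877 + 4181 + 20943 = 232810
Sum over 4–13: 41475 + 8268 + 17914 + 19719 + 33362 + 43660 + 22877 + 4181 + 20943 + 28993 = 241392
CMA at t=8 = (232810 + 241392) / (2·10) = 474202 / 20 = 23710.10

23710.10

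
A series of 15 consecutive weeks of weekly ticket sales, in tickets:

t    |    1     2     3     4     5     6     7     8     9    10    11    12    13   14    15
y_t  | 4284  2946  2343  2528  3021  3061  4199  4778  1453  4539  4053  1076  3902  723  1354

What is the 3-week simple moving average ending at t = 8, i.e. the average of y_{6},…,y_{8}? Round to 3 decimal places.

4012.667

Sum of periods 6–8: 3061 + 4199 + 4778 = 12038
Divide by 3: 12038 / 3 = 4012.667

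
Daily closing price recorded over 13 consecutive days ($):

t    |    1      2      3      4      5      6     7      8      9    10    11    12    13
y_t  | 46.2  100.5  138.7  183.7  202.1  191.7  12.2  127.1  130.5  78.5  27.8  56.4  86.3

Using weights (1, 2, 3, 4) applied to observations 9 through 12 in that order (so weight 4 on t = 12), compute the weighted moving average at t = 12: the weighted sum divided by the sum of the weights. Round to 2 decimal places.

Weighted sum: 1·130.5 + 2·78.5 + 3·27.8 + 4·56.4 = 130.5 + 157.0 + 83.4 + 225.6 = 596.5
Weight total: 1 + 2 + 3 + 4 = 10
WMA = 596.5 / 10 = 59.65

59.65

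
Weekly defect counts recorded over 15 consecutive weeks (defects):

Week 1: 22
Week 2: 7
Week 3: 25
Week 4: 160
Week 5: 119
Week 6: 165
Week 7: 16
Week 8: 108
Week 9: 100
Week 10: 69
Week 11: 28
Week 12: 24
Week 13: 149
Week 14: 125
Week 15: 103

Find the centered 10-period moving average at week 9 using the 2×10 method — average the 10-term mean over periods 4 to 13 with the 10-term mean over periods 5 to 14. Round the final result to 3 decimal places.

92.050

Sum over 4–13: 160 + 119 + 165 + 16 + 108 + 100 + 69 + 28 + 24 + 149 = 938
Sum over 5–14: 119 + 165 + 16 + 108 + 100 + 69 + 28 + 24 + 149 + 125 = 903
CMA at t=9 = (938 + 903) / (2·10) = 1841 / 20 = 92.050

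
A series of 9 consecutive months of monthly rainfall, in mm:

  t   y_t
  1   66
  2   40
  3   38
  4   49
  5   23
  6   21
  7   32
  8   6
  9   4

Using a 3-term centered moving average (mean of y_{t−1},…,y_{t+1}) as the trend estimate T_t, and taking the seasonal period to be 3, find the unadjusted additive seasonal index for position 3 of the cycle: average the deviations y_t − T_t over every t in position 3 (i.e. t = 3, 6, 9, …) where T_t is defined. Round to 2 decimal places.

Season position 3 occurs at t = 3, 6 (where T_t is defined).
t=3: T_3 = 42.3333; y_3 − T_3 = 38 − 42.3333 = -4.3333
t=6: T_6 = 25.3333; y_6 − T_6 = 21 − 25.3333 = -4.3333
Mean deviation: (-4.3333 + -4.3333) / 2 = -4.33

-4.33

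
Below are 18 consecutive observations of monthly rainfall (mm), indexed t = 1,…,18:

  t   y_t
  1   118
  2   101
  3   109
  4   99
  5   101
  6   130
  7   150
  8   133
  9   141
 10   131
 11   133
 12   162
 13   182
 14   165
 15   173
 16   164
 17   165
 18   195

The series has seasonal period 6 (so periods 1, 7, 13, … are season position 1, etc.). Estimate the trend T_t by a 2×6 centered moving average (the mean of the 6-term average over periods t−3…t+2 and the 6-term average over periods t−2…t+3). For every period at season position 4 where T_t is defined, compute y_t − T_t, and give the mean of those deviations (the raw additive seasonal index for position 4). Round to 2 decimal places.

-13.33

Season position 4 occurs at t = 4, 10 (where T_t is defined).
t=4: T_4 = 112.3333; y_4 − T_4 = 99 − 112.3333 = -13.3333
t=10: T_10 = 144.3333; y_10 − T_10 = 131 − 144.3333 = -13.3333
Mean deviation: (-13.3333 + -13.3333) / 2 = -13.33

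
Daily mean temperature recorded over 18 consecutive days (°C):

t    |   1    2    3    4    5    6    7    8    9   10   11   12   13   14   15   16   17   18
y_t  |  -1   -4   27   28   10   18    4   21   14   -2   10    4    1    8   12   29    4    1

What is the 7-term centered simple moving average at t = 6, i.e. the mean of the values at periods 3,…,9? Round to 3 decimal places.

17.429

Sum of periods 3–9: 27 + 28 + 10 + 18 + 4 + 21 + 14 = 122
Divide by 7: 122 / 7 = 17.429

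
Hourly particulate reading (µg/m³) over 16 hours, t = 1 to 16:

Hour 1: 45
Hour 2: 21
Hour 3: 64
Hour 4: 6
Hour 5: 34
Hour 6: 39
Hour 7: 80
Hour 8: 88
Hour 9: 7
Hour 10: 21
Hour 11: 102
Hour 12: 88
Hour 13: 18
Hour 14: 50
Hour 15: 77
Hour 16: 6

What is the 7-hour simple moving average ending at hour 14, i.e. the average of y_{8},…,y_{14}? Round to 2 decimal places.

53.43

Sum of periods 8–14: 88 + 7 + 21 + 102 + 88 + 18 + 50 = 374
Divide by 7: 374 / 7 = 53.43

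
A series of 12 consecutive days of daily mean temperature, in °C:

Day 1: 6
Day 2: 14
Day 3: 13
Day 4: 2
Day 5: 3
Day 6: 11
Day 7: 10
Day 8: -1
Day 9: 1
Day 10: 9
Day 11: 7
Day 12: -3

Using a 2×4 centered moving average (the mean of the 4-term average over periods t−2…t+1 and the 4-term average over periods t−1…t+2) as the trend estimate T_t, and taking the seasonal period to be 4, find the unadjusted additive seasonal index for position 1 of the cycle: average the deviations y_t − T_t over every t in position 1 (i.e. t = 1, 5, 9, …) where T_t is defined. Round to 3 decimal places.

-3.625

Season position 1 occurs at t = 5, 9 (where T_t is defined).
t=5: T_5 = 6.87500; y_5 − T_5 = 3 − 6.87500 = -3.87500
t=9: T_9 = 4.37500; y_9 − T_9 = 1 − 4.37500 = -3.37500
Mean deviation: (-3.87500 + -3.37500) / 2 = -3.625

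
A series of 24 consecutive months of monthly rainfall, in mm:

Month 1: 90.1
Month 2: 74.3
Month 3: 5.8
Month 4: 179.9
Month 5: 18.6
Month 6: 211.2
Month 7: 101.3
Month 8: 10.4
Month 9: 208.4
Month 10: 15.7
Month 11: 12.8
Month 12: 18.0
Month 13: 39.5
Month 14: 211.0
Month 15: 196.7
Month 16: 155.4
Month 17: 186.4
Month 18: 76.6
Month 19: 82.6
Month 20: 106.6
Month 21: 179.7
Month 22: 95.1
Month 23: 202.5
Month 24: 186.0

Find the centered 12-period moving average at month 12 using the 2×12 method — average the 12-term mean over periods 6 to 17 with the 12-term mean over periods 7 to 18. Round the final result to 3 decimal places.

108.292

Sum over 6–17: 211.2 + 101.3 + 10.4 + 208.4 + 15.7 + 12.8 + 18.0 + 39.5 + 211.0 + 196.7 + 155.4 + 186.4 = 1366.8
Sum over 7–18: 101.3 + 10.4 + 208.4 + 15.7 + 12.8 + 18.0 + 39.5 + 211.0 + 196.7 + 155.4 + 186.4 + 76.6 = 1232.2
CMA at t=12 = (1366.8 + 1232.2) / (2·12) = 2599.0 / 24 = 108.292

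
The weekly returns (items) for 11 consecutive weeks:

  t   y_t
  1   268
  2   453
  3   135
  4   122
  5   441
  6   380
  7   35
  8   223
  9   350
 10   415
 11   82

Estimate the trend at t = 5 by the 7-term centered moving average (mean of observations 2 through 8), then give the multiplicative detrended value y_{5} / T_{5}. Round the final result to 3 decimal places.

1.726

Trend T_5 = (453 + 135 + 122 + 441 + 380 + 35 + 223) / 7 = 1789/7 = 255.57143
Ratio to trend: 441 / 255.57143 = 1.726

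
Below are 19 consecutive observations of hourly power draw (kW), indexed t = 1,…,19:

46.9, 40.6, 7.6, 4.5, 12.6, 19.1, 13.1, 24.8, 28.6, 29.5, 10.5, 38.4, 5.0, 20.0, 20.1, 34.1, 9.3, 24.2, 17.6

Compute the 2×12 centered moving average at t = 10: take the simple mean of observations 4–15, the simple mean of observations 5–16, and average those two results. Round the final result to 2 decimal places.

20.08

Sum over 4–15: 4.5 + 12.6 + 19.1 + 13.1 + 24.8 + 28.6 + 29.5 + 10.5 + 38.4 + 5.0 + 20.0 + 20.1 = 226.2
Sum over 5–16: 12.6 + 19.1 + 13.1 + 24.8 + 28.6 + 29.5 + 10.5 + 38.4 + 5.0 + 20.0 + 20.1 + 34.1 = 255.8
CMA at t=10 = (226.2 + 255.8) / (2·12) = 482.0 / 24 = 20.08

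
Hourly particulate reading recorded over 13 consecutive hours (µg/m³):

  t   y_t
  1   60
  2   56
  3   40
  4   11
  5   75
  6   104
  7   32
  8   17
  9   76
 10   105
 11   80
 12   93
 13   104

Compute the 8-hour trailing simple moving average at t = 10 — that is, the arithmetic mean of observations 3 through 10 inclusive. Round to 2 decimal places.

Sum of periods 3–10: 40 + 11 + 75 + 104 + 32 + 17 + 76 + 105 = 460
Divide by 8: 460 / 8 = 57.50

57.50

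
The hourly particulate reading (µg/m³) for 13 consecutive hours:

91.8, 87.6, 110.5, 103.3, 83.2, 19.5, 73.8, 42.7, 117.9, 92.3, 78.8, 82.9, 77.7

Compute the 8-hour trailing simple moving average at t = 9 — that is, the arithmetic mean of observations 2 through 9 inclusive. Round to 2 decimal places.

79.81

Sum of periods 2–9: 87.6 + 110.5 + 103.3 + 83.2 + 19.5 + 73.8 + 42.7 + 117.9 = 638.5
Divide by 8: 638.5 / 8 = 79.81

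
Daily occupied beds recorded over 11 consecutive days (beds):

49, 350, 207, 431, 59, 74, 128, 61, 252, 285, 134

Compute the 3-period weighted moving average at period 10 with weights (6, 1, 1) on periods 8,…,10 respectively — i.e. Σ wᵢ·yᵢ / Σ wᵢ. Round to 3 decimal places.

112.875

Weighted sum: 6·61 + 1·252 + 1·285 = 366 + 252 + 285 = 903
Weight total: 6 + 1 + 1 = 8
WMA = 903 / 8 = 112.875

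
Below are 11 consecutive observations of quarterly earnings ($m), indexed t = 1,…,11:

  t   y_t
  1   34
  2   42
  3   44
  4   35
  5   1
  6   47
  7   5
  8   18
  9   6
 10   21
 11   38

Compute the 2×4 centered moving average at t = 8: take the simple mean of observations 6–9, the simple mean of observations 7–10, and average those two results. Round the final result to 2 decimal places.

Sum over 6–9: 47 + 5 + 18 + 6 = 76
Sum over 7–10: 5 + 18 + 6 + 21 = 50
CMA at t=8 = (76 + 50) / (2·4) = 126 / 8 = 15.75

15.75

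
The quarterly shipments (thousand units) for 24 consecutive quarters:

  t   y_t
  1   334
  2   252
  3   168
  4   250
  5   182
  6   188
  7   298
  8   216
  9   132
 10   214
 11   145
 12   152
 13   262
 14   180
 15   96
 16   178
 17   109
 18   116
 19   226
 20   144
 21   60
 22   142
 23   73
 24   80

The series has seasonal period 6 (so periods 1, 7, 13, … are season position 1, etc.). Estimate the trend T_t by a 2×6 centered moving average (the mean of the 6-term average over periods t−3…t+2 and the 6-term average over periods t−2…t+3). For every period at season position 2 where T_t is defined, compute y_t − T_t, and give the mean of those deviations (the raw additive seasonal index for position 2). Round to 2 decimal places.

Season position 2 occurs at t = 8, 14, 20 (where T_t is defined).
t=8: T_8 = 201.9167; y_8 − T_8 = 216 − 201.9167 = 14.0833
t=14: T_14 = 165.8333; y_14 − T_14 = 180 − 165.8333 = 14.1667
t=20: T_20 = 129.8333; y_20 − T_20 = 144 − 129.8333 = 14.1667
Mean deviation: (14.0833 + 14.1667 + 14.1667) / 3 = 14.14

14.14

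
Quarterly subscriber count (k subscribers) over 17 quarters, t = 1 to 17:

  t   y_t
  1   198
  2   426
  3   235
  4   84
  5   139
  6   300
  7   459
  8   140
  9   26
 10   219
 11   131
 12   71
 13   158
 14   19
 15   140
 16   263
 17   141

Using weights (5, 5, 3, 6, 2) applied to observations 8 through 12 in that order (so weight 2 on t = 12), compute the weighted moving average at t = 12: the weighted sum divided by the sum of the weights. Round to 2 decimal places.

115.00

Weighted sum: 5·140 + 5·26 + 3·219 + 6·131 + 2·71 = 700 + 130 + 657 + 786 + 142 = 2415
Weight total: 5 + 5 + 3 + 6 + 2 = 21
WMA = 2415 / 21 = 115.00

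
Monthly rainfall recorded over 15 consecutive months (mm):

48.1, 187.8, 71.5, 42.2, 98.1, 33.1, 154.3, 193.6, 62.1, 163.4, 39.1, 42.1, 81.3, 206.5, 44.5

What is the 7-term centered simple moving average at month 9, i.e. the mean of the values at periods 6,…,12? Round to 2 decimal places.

Sum of periods 6–12: 33.1 + 154.3 + 193.6 + 62.1 + 163.4 + 39.1 + 42.1 = 687.7
Divide by 7: 687.7 / 7 = 98.24

98.24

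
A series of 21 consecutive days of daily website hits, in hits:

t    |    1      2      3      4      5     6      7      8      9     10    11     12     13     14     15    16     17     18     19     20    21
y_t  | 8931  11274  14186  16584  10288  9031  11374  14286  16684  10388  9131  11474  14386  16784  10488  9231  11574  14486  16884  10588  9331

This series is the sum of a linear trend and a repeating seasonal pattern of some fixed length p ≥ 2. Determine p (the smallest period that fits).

5

First differences y_{t+1} − y_t: 2343, 2912, 2398, -6296, -1257, 2343, 2912, 2398, -6296, -1257, 2343, 2912, …
The difference pattern repeats every 5 terms and not for any smaller step, so p = 5.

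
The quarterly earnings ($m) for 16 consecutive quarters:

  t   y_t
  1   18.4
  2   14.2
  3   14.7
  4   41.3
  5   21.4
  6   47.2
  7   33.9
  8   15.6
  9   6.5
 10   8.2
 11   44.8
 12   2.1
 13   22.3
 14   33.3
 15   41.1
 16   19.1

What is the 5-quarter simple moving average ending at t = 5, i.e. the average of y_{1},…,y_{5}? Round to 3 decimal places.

Sum of periods 1–5: 18.4 + 14.2 + 14.7 + 41.3 + 21.4 = 110.0
Divide by 5: 110.0 / 5 = 22.000

22.000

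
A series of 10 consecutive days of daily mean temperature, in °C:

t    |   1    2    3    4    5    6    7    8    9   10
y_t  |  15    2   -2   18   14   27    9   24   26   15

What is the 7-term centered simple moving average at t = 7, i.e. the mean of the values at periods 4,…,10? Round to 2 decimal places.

Sum of periods 4–10: 18 + 14 + 27 + 9 + 24 + 26 + 15 = 133
Divide by 7: 133 / 7 = 19.00

19.00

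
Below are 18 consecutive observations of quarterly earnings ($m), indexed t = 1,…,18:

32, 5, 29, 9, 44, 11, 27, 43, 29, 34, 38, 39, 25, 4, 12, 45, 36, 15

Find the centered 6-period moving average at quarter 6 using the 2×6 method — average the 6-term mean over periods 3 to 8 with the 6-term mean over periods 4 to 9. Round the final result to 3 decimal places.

27.167

Sum over 3–8: 29 + 9 + 44 + 11 + 27 + 43 = 163
Sum over 4–9: 9 + 44 + 11 + 27 + 43 + 29 = 163
CMA at t=6 = (163 + 163) / (2·6) = 326 / 12 = 27.167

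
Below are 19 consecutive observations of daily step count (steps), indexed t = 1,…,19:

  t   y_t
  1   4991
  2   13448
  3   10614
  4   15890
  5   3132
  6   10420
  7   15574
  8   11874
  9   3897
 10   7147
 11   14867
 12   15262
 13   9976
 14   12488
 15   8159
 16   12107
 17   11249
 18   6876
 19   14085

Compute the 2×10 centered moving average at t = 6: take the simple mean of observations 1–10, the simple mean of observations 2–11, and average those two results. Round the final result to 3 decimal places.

10192.500

Sum over 1–10: 4991 + 13448 + 10614 + 15890 + 3132 + 10420 + 15574 + 11874 + 3897 + 7147 = 96987
Sum over 2–11: 13448 + 10614 + 15890 + 3132 + 10420 + 15574 + 11874 + 3897 + 7147 + 14867 = 106863
CMA at t=6 = (96987 + 106863) / (2·10) = 203850 / 20 = 10192.500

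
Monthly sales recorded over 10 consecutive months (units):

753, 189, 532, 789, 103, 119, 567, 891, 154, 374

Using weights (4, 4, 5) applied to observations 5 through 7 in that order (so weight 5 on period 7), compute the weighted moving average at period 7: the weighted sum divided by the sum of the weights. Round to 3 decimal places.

Weighted sum: 4·103 + 4·119 + 5·567 = 412 + 476 + 2835 = 3723
Weight total: 4 + 4 + 5 = 13
WMA = 3723 / 13 = 286.385

286.385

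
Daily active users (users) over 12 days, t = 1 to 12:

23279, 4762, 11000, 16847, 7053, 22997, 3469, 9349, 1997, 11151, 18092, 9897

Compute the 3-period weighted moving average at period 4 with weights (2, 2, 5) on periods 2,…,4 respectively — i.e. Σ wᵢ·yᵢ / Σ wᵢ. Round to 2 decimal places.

12862.11

Weighted sum: 2·4762 + 2·11000 + 5·16847 = 9524 + 22000 + 84235 = 115759
Weight total: 2 + 2 + 5 = 9
WMA = 115759 / 9 = 12862.11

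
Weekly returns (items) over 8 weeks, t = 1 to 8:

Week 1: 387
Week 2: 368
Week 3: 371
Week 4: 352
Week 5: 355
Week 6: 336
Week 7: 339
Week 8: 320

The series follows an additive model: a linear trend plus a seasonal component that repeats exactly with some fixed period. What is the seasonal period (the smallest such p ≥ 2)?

2

First differences y_{t+1} − y_t: -19, 3, -19, 3, -19, 3, …
The difference pattern repeats every 2 terms and not for any smaller step, so p = 2.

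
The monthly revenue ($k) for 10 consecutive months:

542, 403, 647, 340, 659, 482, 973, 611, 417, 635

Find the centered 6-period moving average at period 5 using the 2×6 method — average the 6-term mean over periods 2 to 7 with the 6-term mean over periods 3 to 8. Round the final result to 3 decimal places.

Sum over 2–7: 403 + 647 + 340 + 659 + 482 + 973 = 3504
Sum over 3–8: 647 + 340 + 659 + 482 + 973 + 611 = 3712
CMA at t=5 = (3504 + 3712) / (2·6) = 7216 / 12 = 601.333

601.333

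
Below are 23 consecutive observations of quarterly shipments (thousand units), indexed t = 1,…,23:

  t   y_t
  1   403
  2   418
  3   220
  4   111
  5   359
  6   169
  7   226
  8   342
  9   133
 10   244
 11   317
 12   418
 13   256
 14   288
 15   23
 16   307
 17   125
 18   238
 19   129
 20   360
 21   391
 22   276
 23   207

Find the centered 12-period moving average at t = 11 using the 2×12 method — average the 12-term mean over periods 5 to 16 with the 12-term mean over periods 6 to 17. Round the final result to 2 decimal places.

Sum over 5–16: 359 + 169 + 226 + 342 + 133 + 244 + 317 + 418 + 256 + 288 + 23 + 307 = 3082
Sum over 6–17: 169 + 226 + 342 + 133 + 244 + 317 + 418 + 256 + 288 + 23 + 307 + 125 = 2848
CMA at t=11 = (3082 + 2848) / (2·12) = 5930 / 24 = 247.08

247.08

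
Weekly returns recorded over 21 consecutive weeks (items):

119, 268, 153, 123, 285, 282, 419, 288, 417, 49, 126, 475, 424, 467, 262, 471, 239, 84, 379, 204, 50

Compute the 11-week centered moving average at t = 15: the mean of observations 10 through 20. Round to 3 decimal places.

289.091

Sum of periods 10–20: 49 + 126 + 475 + 424 + 467 + 262 + 471 + 239 + 84 + 379 + 204 = 3180
Divide by 11: 3180 / 11 = 289.091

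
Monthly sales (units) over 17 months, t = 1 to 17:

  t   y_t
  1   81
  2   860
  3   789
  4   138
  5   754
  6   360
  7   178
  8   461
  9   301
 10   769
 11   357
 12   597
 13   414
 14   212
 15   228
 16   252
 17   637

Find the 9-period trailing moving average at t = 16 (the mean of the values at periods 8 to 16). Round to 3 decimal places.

Sum of periods 8–16: 461 + 301 + 769 + 357 + 597 + 414 + 212 + 228 + 252 = 3591
Divide by 9: 3591 / 9 = 399.000

399.000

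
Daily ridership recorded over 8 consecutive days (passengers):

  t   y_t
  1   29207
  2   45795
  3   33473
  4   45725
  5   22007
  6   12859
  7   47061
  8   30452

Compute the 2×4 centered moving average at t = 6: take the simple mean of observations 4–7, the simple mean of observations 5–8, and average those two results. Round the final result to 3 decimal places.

Sum over 4–7: 45725 + 22007 + 12859 + 47061 = 127652
Sum over 5–8: 22007 + 12859 + 47061 + 30452 = 112379
CMA at t=6 = (127652 + 112379) / (2·4) = 240031 / 8 = 30003.875

30003.875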